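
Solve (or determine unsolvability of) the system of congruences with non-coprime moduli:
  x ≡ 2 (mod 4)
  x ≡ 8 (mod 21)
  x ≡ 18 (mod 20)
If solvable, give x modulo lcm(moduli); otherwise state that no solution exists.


Moduli 4, 21, 20 are not pairwise coprime, so CRT works modulo lcm(m_i) when all pairwise compatibility conditions hold.
Pairwise compatibility: gcd(m_i, m_j) must divide a_i - a_j for every pair.
Merge one congruence at a time:
  Start: x ≡ 2 (mod 4).
  Combine with x ≡ 8 (mod 21): gcd(4, 21) = 1; 8 - 2 = 6, which IS divisible by 1, so compatible.
    Write x = 2 + 4·t and substitute into x ≡ 8 (mod 21): 4·t ≡ 8 − 2 = 6 (mod 21).
    The inverse of 4 mod 21 is 16 (since 4·16 = 64 = 3·21 + 1), so t ≡ 16·6 = 96 ≡ 12 (mod 21).
    Then x = 2 + 4·12 = 50, valid modulo lcm(4, 21) = 84: x ≡ 50 (mod 84).
  Combine with x ≡ 18 (mod 20): gcd(84, 20) = 4; 18 - 50 = -32, which IS divisible by 4, so compatible.
    Write x = 50 + 84·t and substitute into x ≡ 18 (mod 20): 84·t ≡ 18 − 50 = -32 (mod 20).
    Divide the congruence (and modulus) by g = 4: 21·t ≡ -8 (mod 5).
    Reduce coefficients mod 5: 1·t ≡ 2 (mod 5).
    So t ≡ 2 (mod 5).
    Then x = 50 + 84·2 = 218, valid modulo lcm(84, 20) = 420: x ≡ 218 (mod 420).
Verify: 218 mod 4 = 2, 218 mod 21 = 8, 218 mod 20 = 18.

x ≡ 218 (mod 420).


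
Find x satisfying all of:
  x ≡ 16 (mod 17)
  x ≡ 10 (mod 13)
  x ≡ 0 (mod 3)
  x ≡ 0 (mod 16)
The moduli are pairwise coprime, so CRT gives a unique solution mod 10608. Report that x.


Product of moduli M = 17 · 13 · 3 · 16 = 10608.
Merge one congruence at a time:
  Start: x ≡ 16 (mod 17).
  Combine with x ≡ 10 (mod 13); new modulus lcm = 221.
    Write x = 16 + 17·t and substitute into x ≡ 10 (mod 13): 17·t ≡ 10 − 16 = -6 (mod 13).
    Reduce coefficients mod 13: 4·t ≡ 7 (mod 13).
    The inverse of 4 mod 13 is 10 (since 4·10 = 40 = 3·13 + 1), so t ≡ 10·7 = 70 ≡ 5 (mod 13).
    Then x = 16 + 17·5 = 101, valid modulo lcm(17, 13) = 221: x ≡ 101 (mod 221).
  Combine with x ≡ 0 (mod 3); new modulus lcm = 663.
    Write x = 101 + 221·t and substitute into x ≡ 0 (mod 3): 221·t ≡ 0 − 101 = -101 (mod 3).
    Reduce coefficients mod 3: 2·t ≡ 1 (mod 3).
    The inverse of 2 mod 3 is 2 (since 2·2 = 4 = 1·3 + 1), so t ≡ 2·1 = 2 ≡ 2 (mod 3).
    Then x = 101 + 221·2 = 543, valid modulo lcm(221, 3) = 663: x ≡ 543 (mod 663).
  Combine with x ≡ 0 (mod 16); new modulus lcm = 10608.
    Write x = 543 + 663·t and substitute into x ≡ 0 (mod 16): 663·t ≡ 0 − 543 = -543 (mod 16).
    Reduce coefficients mod 16: 7·t ≡ 1 (mod 16).
    The inverse of 7 mod 16 is 7 (since 7·7 = 49 = 3·16 + 1), so t ≡ 7·1 = 7 ≡ 7 (mod 16).
    Then x = 543 + 663·7 = 5184, valid modulo lcm(663, 16) = 10608: x ≡ 5184 (mod 10608).
Verify against each original: 5184 mod 17 = 16, 5184 mod 13 = 10, 5184 mod 3 = 0, 5184 mod 16 = 0.

x ≡ 5184 (mod 10608).


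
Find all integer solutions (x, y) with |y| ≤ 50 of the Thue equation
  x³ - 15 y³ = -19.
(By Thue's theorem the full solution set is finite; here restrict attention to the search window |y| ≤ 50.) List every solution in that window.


The equation is x³ - 15y³ = -19. For fixed y, x³ = 15·y³ − 19, so a solution requires the RHS to be a perfect cube.
Strategy: iterate y from -50 to 50, compute RHS = 15·y³ − 19, and check whether it is a (positive or negative) perfect cube.
Check small values of y:
  y = 0: RHS = -19 is not a perfect cube.
  y = 1: RHS = -4 is not a perfect cube.
  y = -1: RHS = -34 is not a perfect cube.
  y = 2: RHS = 101 is not a perfect cube.
  y = -2: RHS = -139 is not a perfect cube.
  y = 3: RHS = 386 is not a perfect cube.
  y = -3: RHS = -424 is not a perfect cube.
Continuing the search up to |y| = 50 finds no solutions either.
No (x, y) in the scanned range satisfies the equation.

No integer solutions with |y| ≤ 50.


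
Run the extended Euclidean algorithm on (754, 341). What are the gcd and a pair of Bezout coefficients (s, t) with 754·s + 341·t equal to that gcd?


Euclidean algorithm on (754, 341) — divide until remainder is 0:
  754 = 2 · 341 + 72
  341 = 4 · 72 + 53
  72 = 1 · 53 + 19
  53 = 2 · 19 + 15
  19 = 1 · 15 + 4
  15 = 3 · 4 + 3
  4 = 1 · 3 + 1
  3 = 3 · 1 + 0
gcd(754, 341) = 1.
Track Bezout coefficients alongside the remainders: start with r₀ = 754 = a·1 + b·0 (s = 1, t = 0) and r₁ = 341 = a·0 + b·1 (s = 0, t = 1); each new remainder r_{k+1} = r_{k-1} − q_k·r_k inherits s_{k+1} = s_{k-1} − q_k·s_k, t_{k+1} = t_{k-1} − q_k·t_k, so r_k = a·s_k + b·t_k at every step:
  q = 2: r = 72, s = 1 − 2·0 = 1, t = 0 − 2·1 = -2  (check: 754·1 + 341·(-2) = 72)
  q = 4: r = 53, s = 0 − 4·1 = -4, t = 1 − 4·(-2) = 9  (check: 754·(-4) + 341·9 = 53)
  q = 1: r = 19, s = 1 − 1·(-4) = 5, t = -2 − 1·9 = -11  (check: 754·5 + 341·(-11) = 19)
  q = 2: r = 15, s = -4 − 2·5 = -14, t = 9 − 2·(-11) = 31  (check: 754·(-14) + 341·31 = 15)
  q = 1: r = 4, s = 5 − 1·(-14) = 19, t = -11 − 1·31 = -42  (check: 754·19 + 341·(-42) = 4)
  q = 3: r = 3, s = -14 − 3·19 = -71, t = 31 − 3·(-42) = 157  (check: 754·(-71) + 341·157 = 3)
  q = 1: r = 1, s = 19 − 1·(-71) = 90, t = -42 − 1·157 = -199  (check: 754·90 + 341·(-199) = 1)
The row with r = 1 (the gcd) gives the Bezout coefficients s = 90, t = -199.
Result: 754 · (90) + 341 · (-199) = 1.

gcd(754, 341) = 1; s = 90, t = -199 (check: 754·90 + 341·(-199) = 1).


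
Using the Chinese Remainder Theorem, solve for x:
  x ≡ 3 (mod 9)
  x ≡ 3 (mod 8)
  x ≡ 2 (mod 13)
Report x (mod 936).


Moduli 9, 8, 13 are pairwise coprime; by CRT there is a unique solution modulo M = 9 · 8 · 13 = 936.
Solve pairwise, accumulating the modulus:
  Start with x ≡ 3 (mod 9).
  Combine with x ≡ 3 (mod 8): since gcd(9, 8) = 1, we get a unique residue mod 72.
    Write x = 3 + 9·t and substitute into x ≡ 3 (mod 8): 9·t ≡ 3 − 3 = 0 (mod 8).
    Reduce coefficients mod 8: 1·t ≡ 0 (mod 8).
    So t ≡ 0 (mod 8).
    Then x = 3 + 9·0 = 3, valid modulo lcm(9, 8) = 72: x ≡ 3 (mod 72).
  Combine with x ≡ 2 (mod 13): since gcd(72, 13) = 1, we get a unique residue mod 936.
    Write x = 3 + 72·t and substitute into x ≡ 2 (mod 13): 72·t ≡ 2 − 3 = -1 (mod 13).
    Reduce coefficients mod 13: 7·t ≡ 12 (mod 13).
    The inverse of 7 mod 13 is 2 (since 7·2 = 14 = 1·13 + 1), so t ≡ 2·12 = 24 ≡ 11 (mod 13).
    Then x = 3 + 72·11 = 795, valid modulo lcm(72, 13) = 936: x ≡ 795 (mod 936).
Verify: 795 mod 9 = 3 ✓, 795 mod 8 = 3 ✓, 795 mod 13 = 2 ✓.

x ≡ 795 (mod 936).


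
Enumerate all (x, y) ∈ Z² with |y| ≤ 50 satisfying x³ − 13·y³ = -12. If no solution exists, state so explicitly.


The equation is x³ - 13y³ = -12. For fixed y, x³ = 13·y³ − 12, so a solution requires the RHS to be a perfect cube.
Strategy: iterate y from -50 to 50, compute RHS = 13·y³ − 12, and check whether it is a (positive or negative) perfect cube.
Check small values of y:
  y = 0: RHS = -12 is not a perfect cube.
  y = 1: RHS = 1 = (1)³ ⇒ x = 1 works.
  y = -1: RHS = -25 is not a perfect cube.
  y = 2: RHS = 92 is not a perfect cube.
  y = -2: RHS = -116 is not a perfect cube.
  y = 3: RHS = 339 is not a perfect cube.
  y = -3: RHS = -363 is not a perfect cube.
Continuing the search up to |y| = 50 finds no further solutions beyond those listed.
Collected solutions: (1, 1).

Solutions (with |y| ≤ 50): (1, 1).


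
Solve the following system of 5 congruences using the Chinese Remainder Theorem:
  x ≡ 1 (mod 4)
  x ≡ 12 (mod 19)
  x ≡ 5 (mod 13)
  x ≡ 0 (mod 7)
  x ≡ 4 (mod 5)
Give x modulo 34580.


Product of moduli M = 4 · 19 · 13 · 7 · 5 = 34580.
Merge one congruence at a time:
  Start: x ≡ 1 (mod 4).
  Combine with x ≡ 12 (mod 19); new modulus lcm = 76.
    Write x = 1 + 4·t and substitute into x ≡ 12 (mod 19): 4·t ≡ 12 − 1 = 11 (mod 19).
    The inverse of 4 mod 19 is 5 (since 4·5 = 20 = 1·19 + 1), so t ≡ 5·11 = 55 ≡ 17 (mod 19).
    Then x = 1 + 4·17 = 69, valid modulo lcm(4, 19) = 76: x ≡ 69 (mod 76).
  Combine with x ≡ 5 (mod 13); new modulus lcm = 988.
    Write x = 69 + 76·t and substitute into x ≡ 5 (mod 13): 76·t ≡ 5 − 69 = -64 (mod 13).
    Reduce coefficients mod 13: 11·t ≡ 1 (mod 13).
    The inverse of 11 mod 13 is 6 (since 11·6 = 66 = 5·13 + 1), so t ≡ 6·1 = 6 ≡ 6 (mod 13).
    Then x = 69 + 76·6 = 525, valid modulo lcm(76, 13) = 988: x ≡ 525 (mod 988).
  Combine with x ≡ 0 (mod 7); new modulus lcm = 6916.
    Write x = 525 + 988·t and substitute into x ≡ 0 (mod 7): 988·t ≡ 0 − 525 = -525 (mod 7).
    Reduce coefficients mod 7: 1·t ≡ 0 (mod 7).
    So t ≡ 0 (mod 7).
    Then x = 525 + 988·0 = 525, valid modulo lcm(988, 7) = 6916: x ≡ 525 (mod 6916).
  Combine with x ≡ 4 (mod 5); new modulus lcm = 34580.
    Write x = 525 + 6916·t and substitute into x ≡ 4 (mod 5): 6916·t ≡ 4 − 525 = -521 (mod 5).
    Reduce coefficients mod 5: 1·t ≡ 4 (mod 5).
    So t ≡ 4 (mod 5).
    Then x = 525 + 6916·4 = 28189, valid modulo lcm(6916, 5) = 34580: x ≡ 28189 (mod 34580).
Verify against each original: 28189 mod 4 = 1, 28189 mod 19 = 12, 28189 mod 13 = 5, 28189 mod 7 = 0, 28189 mod 5 = 4.

x ≡ 28189 (mod 34580).


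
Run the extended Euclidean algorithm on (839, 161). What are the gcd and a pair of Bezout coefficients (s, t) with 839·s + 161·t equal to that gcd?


Euclidean algorithm on (839, 161) — divide until remainder is 0:
  839 = 5 · 161 + 34
  161 = 4 · 34 + 25
  34 = 1 · 25 + 9
  25 = 2 · 9 + 7
  9 = 1 · 7 + 2
  7 = 3 · 2 + 1
  2 = 2 · 1 + 0
gcd(839, 161) = 1.
Track Bezout coefficients alongside the remainders: start with r₀ = 839 = a·1 + b·0 (s = 1, t = 0) and r₁ = 161 = a·0 + b·1 (s = 0, t = 1); each new remainder r_{k+1} = r_{k-1} − q_k·r_k inherits s_{k+1} = s_{k-1} − q_k·s_k, t_{k+1} = t_{k-1} − q_k·t_k, so r_k = a·s_k + b·t_k at every step:
  q = 5: r = 34, s = 1 − 5·0 = 1, t = 0 − 5·1 = -5  (check: 839·1 + 161·(-5) = 34)
  q = 4: r = 25, s = 0 − 4·1 = -4, t = 1 − 4·(-5) = 21  (check: 839·(-4) + 161·21 = 25)
  q = 1: r = 9, s = 1 − 1·(-4) = 5, t = -5 − 1·21 = -26  (check: 839·5 + 161·(-26) = 9)
  q = 2: r = 7, s = -4 − 2·5 = -14, t = 21 − 2·(-26) = 73  (check: 839·(-14) + 161·73 = 7)
  q = 1: r = 2, s = 5 − 1·(-14) = 19, t = -26 − 1·73 = -99  (check: 839·19 + 161·(-99) = 2)
  q = 3: r = 1, s = -14 − 3·19 = -71, t = 73 − 3·(-99) = 370  (check: 839·(-71) + 161·370 = 1)
The row with r = 1 (the gcd) gives the Bezout coefficients s = -71, t = 370.
Result: 839 · (-71) + 161 · (370) = 1.

gcd(839, 161) = 1; s = -71, t = 370 (check: 839·(-71) + 161·370 = 1).


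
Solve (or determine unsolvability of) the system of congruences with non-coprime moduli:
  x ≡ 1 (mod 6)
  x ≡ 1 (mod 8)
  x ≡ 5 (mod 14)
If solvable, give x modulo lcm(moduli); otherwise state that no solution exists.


Moduli 6, 8, 14 are not pairwise coprime, so CRT works modulo lcm(m_i) when all pairwise compatibility conditions hold.
Pairwise compatibility: gcd(m_i, m_j) must divide a_i - a_j for every pair.
Merge one congruence at a time:
  Start: x ≡ 1 (mod 6).
  Combine with x ≡ 1 (mod 8): gcd(6, 8) = 2; 1 - 1 = 0, which IS divisible by 2, so compatible.
    Write x = 1 + 6·t and substitute into x ≡ 1 (mod 8): 6·t ≡ 1 − 1 = 0 (mod 8).
    Divide the congruence (and modulus) by g = 2: 3·t ≡ 0 (mod 4).
    The inverse of 3 mod 4 is 3 (since 3·3 = 9 = 2·4 + 1), so t ≡ 3·0 = 0 ≡ 0 (mod 4).
    Then x = 1 + 6·0 = 1, valid modulo lcm(6, 8) = 24: x ≡ 1 (mod 24).
  Combine with x ≡ 5 (mod 14): gcd(24, 14) = 2; 5 - 1 = 4, which IS divisible by 2, so compatible.
    Write x = 1 + 24·t and substitute into x ≡ 5 (mod 14): 24·t ≡ 5 − 1 = 4 (mod 14).
    Divide the congruence (and modulus) by g = 2: 12·t ≡ 2 (mod 7).
    Reduce coefficients mod 7: 5·t ≡ 2 (mod 7).
    The inverse of 5 mod 7 is 3 (since 5·3 = 15 = 2·7 + 1), so t ≡ 3·2 = 6 ≡ 6 (mod 7).
    Then x = 1 + 24·6 = 145, valid modulo lcm(24, 14) = 168: x ≡ 145 (mod 168).
Verify: 145 mod 6 = 1, 145 mod 8 = 1, 145 mod 14 = 5.

x ≡ 145 (mod 168).


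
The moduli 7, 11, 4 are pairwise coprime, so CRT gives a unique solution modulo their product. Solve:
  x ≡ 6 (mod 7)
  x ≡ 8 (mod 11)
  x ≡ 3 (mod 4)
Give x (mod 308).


Moduli 7, 11, 4 are pairwise coprime; by CRT there is a unique solution modulo M = 7 · 11 · 4 = 308.
Solve pairwise, accumulating the modulus:
  Start with x ≡ 6 (mod 7).
  Combine with x ≡ 8 (mod 11): since gcd(7, 11) = 1, we get a unique residue mod 77.
    Write x = 6 + 7·t and substitute into x ≡ 8 (mod 11): 7·t ≡ 8 − 6 = 2 (mod 11).
    The inverse of 7 mod 11 is 8 (since 7·8 = 56 = 5·11 + 1), so t ≡ 8·2 = 16 ≡ 5 (mod 11).
    Then x = 6 + 7·5 = 41, valid modulo lcm(7, 11) = 77: x ≡ 41 (mod 77).
  Combine with x ≡ 3 (mod 4): since gcd(77, 4) = 1, we get a unique residue mod 308.
    Write x = 41 + 77·t and substitute into x ≡ 3 (mod 4): 77·t ≡ 3 − 41 = -38 (mod 4).
    Reduce coefficients mod 4: 1·t ≡ 2 (mod 4).
    So t ≡ 2 (mod 4).
    Then x = 41 + 77·2 = 195, valid modulo lcm(77, 4) = 308: x ≡ 195 (mod 308).
Verify: 195 mod 7 = 6 ✓, 195 mod 11 = 8 ✓, 195 mod 4 = 3 ✓.

x ≡ 195 (mod 308).


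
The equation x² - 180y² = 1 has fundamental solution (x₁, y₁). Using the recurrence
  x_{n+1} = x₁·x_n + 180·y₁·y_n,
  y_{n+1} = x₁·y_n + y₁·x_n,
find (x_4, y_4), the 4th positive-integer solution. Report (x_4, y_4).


Step 1: Find the fundamental solution (x₁, y₁) of x² - 180y² = 1.
  Expand √180 as a continued fraction. a₀ = ⌊√180⌋ = 13; iterate m_{k+1} = d_k·a_k − m_k, d_{k+1} = (180 − m_{k+1}²)/d_k, a_{k+1} = ⌊(a₀ + m_{k+1})/d_{k+1}⌋ (starting m₀ = 0, d₀ = 1), with convergents p_k = a_k·p_{k-1} + p_{k-2}, q_k = a_k·q_{k-1} + q_{k-2} (p₋₁ = 1, q₋₁ = 0):
  k = 0: a₀ = 13; p₀/q₀ = 13/1; p₀² − 180·q₀² = 169 − 180 = -11.
  k = 1: m = 13, d = 11, a = ⌊(13 + 13)/11⌋ = 2; p/q = (2·13 + 1)/(2·1 + 0) = 27/2; p² − 180·q² = 729 − 720 = 9.
  k = 2: m = 9, d = 9, a = ⌊(13 + 9)/9⌋ = 2; p/q = (2·27 + 13)/(2·2 + 1) = 67/5; p² − 180·q² = 4489 − 4500 = -11.
  k = 3: m = 9, d = 11, a = ⌊(13 + 9)/11⌋ = 2; p/q = (2·67 + 27)/(2·5 + 2) = 161/12; p² − 180·q² = 25921 − 25920 = 1.
  The first convergent with p² − 180·q² = 1 gives the fundamental solution (x₁, y₁) = (161, 12).
Step 2: Apply the recurrence (x_{n+1}, y_{n+1}) = (x₁x_n + 180y₁y_n, x₁y_n + y₁x_n) repeatedly.
  From (x_1, y_1) = (161, 12): x_2 = 161·161 + 180·12·12 = 51841; y_2 = 161·12 + 12·161 = 3864.
  From (x_2, y_2) = (51841, 3864): x_3 = 161·51841 + 180·12·3864 = 16692641; y_3 = 161·3864 + 12·51841 = 1244196.
  From (x_3, y_3) = (16692641, 1244196): x_4 = 161·16692641 + 180·12·1244196 = 5374978561; y_4 = 161·1244196 + 12·16692641 = 400627248.
Step 3: Verify x_4² - 180·y_4² = 28890394531209630721 - 28890394531209630720 = 1 (should be 1). ✓

(x_1, y_1) = (161, 12); (x_4, y_4) = (5374978561, 400627248).


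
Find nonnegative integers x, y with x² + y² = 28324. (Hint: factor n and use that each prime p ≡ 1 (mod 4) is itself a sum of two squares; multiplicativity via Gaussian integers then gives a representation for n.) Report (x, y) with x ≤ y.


Step 1: Factor n = 28324 = 2^2 · 73 · 97.
Step 2: Check the mod-4 condition on each prime factor: 2 = 2 (special); 73 ≡ 1 (mod 4), exponent 1; 97 ≡ 1 (mod 4), exponent 1.
All primes ≡ 3 (mod 4) appear to even exponent (or don't appear), so by the two-squares theorem n IS expressible as a sum of two squares.
Step 3: Build a representation. Group n = k² · m with k = 2 and m = 73 · 97 = 7081 (a product of primes ≡ 1 (mod 4)); a representation of m scales to one of n via (k·x)² + (k·y)² = k²(x² + y²). Each prime p ≡ 1 (mod 4) is itself a sum of two squares; find a² by testing p − a² for a perfect square:
  73: 73 − 1² = 72, 73 − 2² = 69, 73 − 3² = 64 = 8² ⇒ 73 = 3² + 8².
  97: 97 − 1² = 96, 97 − 2² = 93, 97 − 3² = 88, 97 − 4² = 81 = 9² ⇒ 97 = 4² + 9².
  Combine using the Brahmagupta–Fibonacci identity (a² + b²)(c² + d²) = (ac − bd)² + (ad + bc)² = (ac + bd)² + (ad − bc)²:
  73 · 97 = 7081: from (3² + 8²)(4² + 9²), take (3·4 − 8·9, 3·9 + 8·4) = (12 − 72, 27 + 32) = (-60, 59); dropping signs (only squares matter) gives (60, 59); check 60² + 59² = 3600 + 3481 = 7081 ✓.
  Scale by k = 2: (2·60, 2·59) = (120, 118).
Step 4: Order so x ≤ y and verify: 118² + 120² = 13924 + 14400 = 28324 = n. ✓

n = 28324 = 118² + 120² (one valid representation with x ≤ y).


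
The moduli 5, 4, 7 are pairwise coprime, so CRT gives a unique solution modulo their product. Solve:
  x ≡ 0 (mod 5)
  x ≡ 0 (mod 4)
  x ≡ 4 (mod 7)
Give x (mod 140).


Moduli 5, 4, 7 are pairwise coprime; by CRT there is a unique solution modulo M = 5 · 4 · 7 = 140.
Solve pairwise, accumulating the modulus:
  Start with x ≡ 0 (mod 5).
  Combine with x ≡ 0 (mod 4): since gcd(5, 4) = 1, we get a unique residue mod 20.
    Write x = 0 + 5·t and substitute into x ≡ 0 (mod 4): 5·t ≡ 0 − 0 = 0 (mod 4).
    Reduce coefficients mod 4: 1·t ≡ 0 (mod 4).
    So t ≡ 0 (mod 4).
    Then x = 0 + 5·0 = 0, valid modulo lcm(5, 4) = 20: x ≡ 0 (mod 20).
  Combine with x ≡ 4 (mod 7): since gcd(20, 7) = 1, we get a unique residue mod 140.
    Write x = 0 + 20·t and substitute into x ≡ 4 (mod 7): 20·t ≡ 4 − 0 = 4 (mod 7).
    Reduce coefficients mod 7: 6·t ≡ 4 (mod 7).
    The inverse of 6 mod 7 is 6 (since 6·6 = 36 = 5·7 + 1), so t ≡ 6·4 = 24 ≡ 3 (mod 7).
    Then x = 0 + 20·3 = 60, valid modulo lcm(20, 7) = 140: x ≡ 60 (mod 140).
Verify: 60 mod 5 = 0 ✓, 60 mod 4 = 0 ✓, 60 mod 7 = 4 ✓.

x ≡ 60 (mod 140).


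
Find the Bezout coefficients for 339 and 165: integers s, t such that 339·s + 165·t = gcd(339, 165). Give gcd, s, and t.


Euclidean algorithm on (339, 165) — divide until remainder is 0:
  339 = 2 · 165 + 9
  165 = 18 · 9 + 3
  9 = 3 · 3 + 0
gcd(339, 165) = 3.
Track Bezout coefficients alongside the remainders: start with r₀ = 339 = a·1 + b·0 (s = 1, t = 0) and r₁ = 165 = a·0 + b·1 (s = 0, t = 1); each new remainder r_{k+1} = r_{k-1} − q_k·r_k inherits s_{k+1} = s_{k-1} − q_k·s_k, t_{k+1} = t_{k-1} − q_k·t_k, so r_k = a·s_k + b·t_k at every step:
  q = 2: r = 9, s = 1 − 2·0 = 1, t = 0 − 2·1 = -2  (check: 339·1 + 165·(-2) = 9)
  q = 18: r = 3, s = 0 − 18·1 = -18, t = 1 − 18·(-2) = 37  (check: 339·(-18) + 165·37 = 3)
The row with r = 3 (the gcd) gives the Bezout coefficients s = -18, t = 37.
Result: 339 · (-18) + 165 · (37) = 3.

gcd(339, 165) = 3; s = -18, t = 37 (check: 339·(-18) + 165·37 = 3).


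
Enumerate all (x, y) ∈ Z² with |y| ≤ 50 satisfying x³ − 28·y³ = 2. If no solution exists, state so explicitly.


The equation is x³ - 28y³ = 2. For fixed y, x³ = 28·y³ + 2, so a solution requires the RHS to be a perfect cube.
Strategy: iterate y from -50 to 50, compute RHS = 28·y³ + 2, and check whether it is a (positive or negative) perfect cube.
Check small values of y:
  y = 0: RHS = 2 is not a perfect cube.
  y = 1: RHS = 30 is not a perfect cube.
  y = -1: RHS = -26 is not a perfect cube.
  y = 2: RHS = 226 is not a perfect cube.
  y = -2: RHS = -222 is not a perfect cube.
  y = 3: RHS = 758 is not a perfect cube.
  y = -3: RHS = -754 is not a perfect cube.
Continuing the search up to |y| = 50 finds no solutions either.
No (x, y) in the scanned range satisfies the equation.

No integer solutions with |y| ≤ 50.


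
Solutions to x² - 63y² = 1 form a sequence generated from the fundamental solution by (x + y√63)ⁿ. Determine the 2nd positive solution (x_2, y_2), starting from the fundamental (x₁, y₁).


Step 1: Find the fundamental solution (x₁, y₁) of x² - 63y² = 1.
  Expand √63 as a continued fraction. a₀ = ⌊√63⌋ = 7; iterate m_{k+1} = d_k·a_k − m_k, d_{k+1} = (63 − m_{k+1}²)/d_k, a_{k+1} = ⌊(a₀ + m_{k+1})/d_{k+1}⌋ (starting m₀ = 0, d₀ = 1), with convergents p_k = a_k·p_{k-1} + p_{k-2}, q_k = a_k·q_{k-1} + q_{k-2} (p₋₁ = 1, q₋₁ = 0):
  k = 0: a₀ = 7; p₀/q₀ = 7/1; p₀² − 63·q₀² = 49 − 63 = -14.
  k = 1: m = 7, d = 14, a = ⌊(7 + 7)/14⌋ = 1; p/q = (1·7 + 1)/(1·1 + 0) = 8/1; p² − 63·q² = 64 − 63 = 1.
  The first convergent with p² − 63·q² = 1 gives the fundamental solution (x₁, y₁) = (8, 1).
Step 2: Apply the recurrence (x_{n+1}, y_{n+1}) = (x₁x_n + 63y₁y_n, x₁y_n + y₁x_n) repeatedly.
  From (x_1, y_1) = (8, 1): x_2 = 8·8 + 63·1·1 = 127; y_2 = 8·1 + 1·8 = 16.
Step 3: Verify x_2² - 63·y_2² = 16129 - 16128 = 1 (should be 1). ✓

(x_1, y_1) = (8, 1); (x_2, y_2) = (127, 16).


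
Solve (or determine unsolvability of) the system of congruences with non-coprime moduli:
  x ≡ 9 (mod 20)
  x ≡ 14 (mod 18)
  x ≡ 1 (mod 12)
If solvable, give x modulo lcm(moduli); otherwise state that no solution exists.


Moduli 20, 18, 12 are not pairwise coprime, so CRT works modulo lcm(m_i) when all pairwise compatibility conditions hold.
Pairwise compatibility: gcd(m_i, m_j) must divide a_i - a_j for every pair.
Merge one congruence at a time:
  Start: x ≡ 9 (mod 20).
  Combine with x ≡ 14 (mod 18): gcd(20, 18) = 2, and 14 - 9 = 5 is NOT divisible by 2.
    ⇒ system is inconsistent (no integer solution).

No solution (the system is inconsistent).


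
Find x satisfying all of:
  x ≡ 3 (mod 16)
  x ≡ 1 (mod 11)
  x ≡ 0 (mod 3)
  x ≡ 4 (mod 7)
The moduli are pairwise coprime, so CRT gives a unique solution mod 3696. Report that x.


Product of moduli M = 16 · 11 · 3 · 7 = 3696.
Merge one congruence at a time:
  Start: x ≡ 3 (mod 16).
  Combine with x ≡ 1 (mod 11); new modulus lcm = 176.
    Write x = 3 + 16·t and substitute into x ≡ 1 (mod 11): 16·t ≡ 1 − 3 = -2 (mod 11).
    Reduce coefficients mod 11: 5·t ≡ 9 (mod 11).
    The inverse of 5 mod 11 is 9 (since 5·9 = 45 = 4·11 + 1), so t ≡ 9·9 = 81 ≡ 4 (mod 11).
    Then x = 3 + 16·4 = 67, valid modulo lcm(16, 11) = 176: x ≡ 67 (mod 176).
  Combine with x ≡ 0 (mod 3); new modulus lcm = 528.
    Write x = 67 + 176·t and substitute into x ≡ 0 (mod 3): 176·t ≡ 0 − 67 = -67 (mod 3).
    Reduce coefficients mod 3: 2·t ≡ 2 (mod 3).
    The inverse of 2 mod 3 is 2 (since 2·2 = 4 = 1·3 + 1), so t ≡ 2·2 = 4 ≡ 1 (mod 3).
    Then x = 67 + 176·1 = 243, valid modulo lcm(176, 3) = 528: x ≡ 243 (mod 528).
  Combine with x ≡ 4 (mod 7); new modulus lcm = 3696.
    Write x = 243 + 528·t and substitute into x ≡ 4 (mod 7): 528·t ≡ 4 − 243 = -239 (mod 7).
    Reduce coefficients mod 7: 3·t ≡ 6 (mod 7).
    The inverse of 3 mod 7 is 5 (since 3·5 = 15 = 2·7 + 1), so t ≡ 5·6 = 30 ≡ 2 (mod 7).
    Then x = 243 + 528·2 = 1299, valid modulo lcm(528, 7) = 3696: x ≡ 1299 (mod 3696).
Verify against each original: 1299 mod 16 = 3, 1299 mod 11 = 1, 1299 mod 3 = 0, 1299 mod 7 = 4.

x ≡ 1299 (mod 3696).


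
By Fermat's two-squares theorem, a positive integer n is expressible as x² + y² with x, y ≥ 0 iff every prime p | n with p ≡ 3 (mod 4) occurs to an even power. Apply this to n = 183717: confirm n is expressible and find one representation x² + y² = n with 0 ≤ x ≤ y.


Step 1: Factor n = 183717 = 3^2 · 137 · 149.
Step 2: Check the mod-4 condition on each prime factor: 3 ≡ 3 (mod 4), exponent 2 (must be even); 137 ≡ 1 (mod 4), exponent 1; 149 ≡ 1 (mod 4), exponent 1.
All primes ≡ 3 (mod 4) appear to even exponent (or don't appear), so by the two-squares theorem n IS expressible as a sum of two squares.
Step 3: Build a representation. Group n = k² · m with k = 3 and m = 137 · 149 = 20413 (a product of primes ≡ 1 (mod 4)); a representation of m scales to one of n via (k·x)² + (k·y)² = k²(x² + y²). Each prime p ≡ 1 (mod 4) is itself a sum of two squares; find a² by testing p − a² for a perfect square:
  137: 137 − 1² = 136, 137 − 2² = 133, 137 − 3² = 128, 137 − 4² = 121 = 11² ⇒ 137 = 4² + 11².
  149: 149 − 1² = 148, 149 − 2² = 145, 149 − 3² = 140, 149 − 4² = 133, 149 − 5² = 124, 149 − 6² = 113, 149 − 7² = 100 = 10² ⇒ 149 = 7² + 10².
  Combine using the Brahmagupta–Fibonacci identity (a² + b²)(c² + d²) = (ac − bd)² + (ad + bc)² = (ac + bd)² + (ad − bc)²:
  137 · 149 = 20413: from (4² + 11²)(7² + 10²), take (4·7 − 11·10, 4·10 + 11·7) = (28 − 110, 40 + 77) = (-82, 117); dropping signs (only squares matter) gives (82, 117); check 82² + 117² = 6724 + 13689 = 20413 ✓.
  Scale by k = 3: (3·82, 3·117) = (246, 351).
Step 4: Order so x ≤ y and verify: 246² + 351² = 60516 + 123201 = 183717 = n. ✓

n = 183717 = 246² + 351² (one valid representation with x ≤ y).


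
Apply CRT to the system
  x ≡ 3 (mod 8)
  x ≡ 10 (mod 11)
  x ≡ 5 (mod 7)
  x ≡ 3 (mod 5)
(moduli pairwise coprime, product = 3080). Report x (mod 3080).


Product of moduli M = 8 · 11 · 7 · 5 = 3080.
Merge one congruence at a time:
  Start: x ≡ 3 (mod 8).
  Combine with x ≡ 10 (mod 11); new modulus lcm = 88.
    Write x = 3 + 8·t and substitute into x ≡ 10 (mod 11): 8·t ≡ 10 − 3 = 7 (mod 11).
    The inverse of 8 mod 11 is 7 (since 8·7 = 56 = 5·11 + 1), so t ≡ 7·7 = 49 ≡ 5 (mod 11).
    Then x = 3 + 8·5 = 43, valid modulo lcm(8, 11) = 88: x ≡ 43 (mod 88).
  Combine with x ≡ 5 (mod 7); new modulus lcm = 616.
    Write x = 43 + 88·t and substitute into x ≡ 5 (mod 7): 88·t ≡ 5 − 43 = -38 (mod 7).
    Reduce coefficients mod 7: 4·t ≡ 4 (mod 7).
    The inverse of 4 mod 7 is 2 (since 4·2 = 8 = 1·7 + 1), so t ≡ 2·4 = 8 ≡ 1 (mod 7).
    Then x = 43 + 88·1 = 131, valid modulo lcm(88, 7) = 616: x ≡ 131 (mod 616).
  Combine with x ≡ 3 (mod 5); new modulus lcm = 3080.
    Write x = 131 + 616·t and substitute into x ≡ 3 (mod 5): 616·t ≡ 3 − 131 = -128 (mod 5).
    Reduce coefficients mod 5: 1·t ≡ 2 (mod 5).
    So t ≡ 2 (mod 5).
    Then x = 131 + 616·2 = 1363, valid modulo lcm(616, 5) = 3080: x ≡ 1363 (mod 3080).
Verify against each original: 1363 mod 8 = 3, 1363 mod 11 = 10, 1363 mod 7 = 5, 1363 mod 5 = 3.

x ≡ 1363 (mod 3080).


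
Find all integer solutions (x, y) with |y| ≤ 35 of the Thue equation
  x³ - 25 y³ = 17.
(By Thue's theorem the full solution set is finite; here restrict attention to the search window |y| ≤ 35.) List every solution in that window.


The equation is x³ - 25y³ = 17. For fixed y, x³ = 25·y³ + 17, so a solution requires the RHS to be a perfect cube.
Strategy: iterate y from -35 to 35, compute RHS = 25·y³ + 17, and check whether it is a (positive or negative) perfect cube.
Check small values of y:
  y = 0: RHS = 17 is not a perfect cube.
  y = 1: RHS = 42 is not a perfect cube.
  y = -1: RHS = -8 = (-2)³ ⇒ x = -2 works.
  y = 2: RHS = 217 is not a perfect cube.
  y = -2: RHS = -183 is not a perfect cube.
  y = 3: RHS = 692 is not a perfect cube.
  y = -3: RHS = -658 is not a perfect cube.
Continuing the search up to |y| = 35 finds no further solutions beyond those listed.
Collected solutions: (-2, -1).

Solutions (with |y| ≤ 35): (-2, -1).


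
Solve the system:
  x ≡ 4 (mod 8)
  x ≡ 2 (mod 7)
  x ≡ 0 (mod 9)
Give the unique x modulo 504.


Moduli 8, 7, 9 are pairwise coprime; by CRT there is a unique solution modulo M = 8 · 7 · 9 = 504.
Solve pairwise, accumulating the modulus:
  Start with x ≡ 4 (mod 8).
  Combine with x ≡ 2 (mod 7): since gcd(8, 7) = 1, we get a unique residue mod 56.
    Write x = 4 + 8·t and substitute into x ≡ 2 (mod 7): 8·t ≡ 2 − 4 = -2 (mod 7).
    Reduce coefficients mod 7: 1·t ≡ 5 (mod 7).
    So t ≡ 5 (mod 7).
    Then x = 4 + 8·5 = 44, valid modulo lcm(8, 7) = 56: x ≡ 44 (mod 56).
  Combine with x ≡ 0 (mod 9): since gcd(56, 9) = 1, we get a unique residue mod 504.
    Write x = 44 + 56·t and substitute into x ≡ 0 (mod 9): 56·t ≡ 0 − 44 = -44 (mod 9).
    Reduce coefficients mod 9: 2·t ≡ 1 (mod 9).
    The inverse of 2 mod 9 is 5 (since 2·5 = 10 = 1·9 + 1), so t ≡ 5·1 = 5 ≡ 5 (mod 9).
    Then x = 44 + 56·5 = 324, valid modulo lcm(56, 9) = 504: x ≡ 324 (mod 504).
Verify: 324 mod 8 = 4 ✓, 324 mod 7 = 2 ✓, 324 mod 9 = 0 ✓.

x ≡ 324 (mod 504).


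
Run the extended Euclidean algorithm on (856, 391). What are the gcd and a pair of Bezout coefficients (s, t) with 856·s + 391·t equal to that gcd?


Euclidean algorithm on (856, 391) — divide until remainder is 0:
  856 = 2 · 391 + 74
  391 = 5 · 74 + 21
  74 = 3 · 21 + 11
  21 = 1 · 11 + 10
  11 = 1 · 10 + 1
  10 = 10 · 1 + 0
gcd(856, 391) = 1.
Track Bezout coefficients alongside the remainders: start with r₀ = 856 = a·1 + b·0 (s = 1, t = 0) and r₁ = 391 = a·0 + b·1 (s = 0, t = 1); each new remainder r_{k+1} = r_{k-1} − q_k·r_k inherits s_{k+1} = s_{k-1} − q_k·s_k, t_{k+1} = t_{k-1} − q_k·t_k, so r_k = a·s_k + b·t_k at every step:
  q = 2: r = 74, s = 1 − 2·0 = 1, t = 0 − 2·1 = -2  (check: 856·1 + 391·(-2) = 74)
  q = 5: r = 21, s = 0 − 5·1 = -5, t = 1 − 5·(-2) = 11  (check: 856·(-5) + 391·11 = 21)
  q = 3: r = 11, s = 1 − 3·(-5) = 16, t = -2 − 3·11 = -35  (check: 856·16 + 391·(-35) = 11)
  q = 1: r = 10, s = -5 − 1·16 = -21, t = 11 − 1·(-35) = 46  (check: 856·(-21) + 391·46 = 10)
  q = 1: r = 1, s = 16 − 1·(-21) = 37, t = -35 − 1·46 = -81  (check: 856·37 + 391·(-81) = 1)
The row with r = 1 (the gcd) gives the Bezout coefficients s = 37, t = -81.
Result: 856 · (37) + 391 · (-81) = 1.

gcd(856, 391) = 1; s = 37, t = -81 (check: 856·37 + 391·(-81) = 1).


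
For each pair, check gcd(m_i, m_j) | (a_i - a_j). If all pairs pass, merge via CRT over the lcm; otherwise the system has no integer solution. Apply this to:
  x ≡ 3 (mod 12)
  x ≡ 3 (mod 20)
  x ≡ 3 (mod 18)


Moduli 12, 20, 18 are not pairwise coprime, so CRT works modulo lcm(m_i) when all pairwise compatibility conditions hold.
Pairwise compatibility: gcd(m_i, m_j) must divide a_i - a_j for every pair.
Merge one congruence at a time:
  Start: x ≡ 3 (mod 12).
  Combine with x ≡ 3 (mod 20): gcd(12, 20) = 4; 3 - 3 = 0, which IS divisible by 4, so compatible.
    Write x = 3 + 12·t and substitute into x ≡ 3 (mod 20): 12·t ≡ 3 − 3 = 0 (mod 20).
    Divide the congruence (and modulus) by g = 4: 3·t ≡ 0 (mod 5).
    The inverse of 3 mod 5 is 2 (since 3·2 = 6 = 1·5 + 1), so t ≡ 2·0 = 0 ≡ 0 (mod 5).
    Then x = 3 + 12·0 = 3, valid modulo lcm(12, 20) = 60: x ≡ 3 (mod 60).
  Combine with x ≡ 3 (mod 18): gcd(60, 18) = 6; 3 - 3 = 0, which IS divisible by 6, so compatible.
    Write x = 3 + 60·t and substitute into x ≡ 3 (mod 18): 60·t ≡ 3 − 3 = 0 (mod 18).
    Divide the congruence (and modulus) by g = 6: 10·t ≡ 0 (mod 3).
    Reduce coefficients mod 3: 1·t ≡ 0 (mod 3).
    So t ≡ 0 (mod 3).
    Then x = 3 + 60·0 = 3, valid modulo lcm(60, 18) = 180: x ≡ 3 (mod 180).
Verify: 3 mod 12 = 3, 3 mod 20 = 3, 3 mod 18 = 3.

x ≡ 3 (mod 180).


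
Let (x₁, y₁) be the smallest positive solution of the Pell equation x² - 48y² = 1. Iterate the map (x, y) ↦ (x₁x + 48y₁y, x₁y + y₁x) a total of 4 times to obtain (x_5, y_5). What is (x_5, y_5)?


Step 1: Find the fundamental solution (x₁, y₁) of x² - 48y² = 1.
  Expand √48 as a continued fraction. a₀ = ⌊√48⌋ = 6; iterate m_{k+1} = d_k·a_k − m_k, d_{k+1} = (48 − m_{k+1}²)/d_k, a_{k+1} = ⌊(a₀ + m_{k+1})/d_{k+1}⌋ (starting m₀ = 0, d₀ = 1), with convergents p_k = a_k·p_{k-1} + p_{k-2}, q_k = a_k·q_{k-1} + q_{k-2} (p₋₁ = 1, q₋₁ = 0):
  k = 0: a₀ = 6; p₀/q₀ = 6/1; p₀² − 48·q₀² = 36 − 48 = -12.
  k = 1: m = 6, d = 12, a = ⌊(6 + 6)/12⌋ = 1; p/q = (1·6 + 1)/(1·1 + 0) = 7/1; p² − 48·q² = 49 − 48 = 1.
  The first convergent with p² − 48·q² = 1 gives the fundamental solution (x₁, y₁) = (7, 1).
Step 2: Apply the recurrence (x_{n+1}, y_{n+1}) = (x₁x_n + 48y₁y_n, x₁y_n + y₁x_n) repeatedly.
  From (x_1, y_1) = (7, 1): x_2 = 7·7 + 48·1·1 = 97; y_2 = 7·1 + 1·7 = 14.
  From (x_2, y_2) = (97, 14): x_3 = 7·97 + 48·1·14 = 1351; y_3 = 7·14 + 1·97 = 195.
  From (x_3, y_3) = (1351, 195): x_4 = 7·1351 + 48·1·195 = 18817; y_4 = 7·195 + 1·1351 = 2716.
  From (x_4, y_4) = (18817, 2716): x_5 = 7·18817 + 48·1·2716 = 262087; y_5 = 7·2716 + 1·18817 = 37829.
Step 3: Verify x_5² - 48·y_5² = 68689595569 - 68689595568 = 1 (should be 1). ✓

(x_1, y_1) = (7, 1); (x_5, y_5) = (262087, 37829).


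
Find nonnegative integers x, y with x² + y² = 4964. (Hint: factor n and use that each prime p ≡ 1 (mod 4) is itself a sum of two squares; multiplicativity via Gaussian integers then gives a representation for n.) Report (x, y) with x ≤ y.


Step 1: Factor n = 4964 = 2^2 · 17 · 73.
Step 2: Check the mod-4 condition on each prime factor: 2 = 2 (special); 17 ≡ 1 (mod 4), exponent 1; 73 ≡ 1 (mod 4), exponent 1.
All primes ≡ 3 (mod 4) appear to even exponent (or don't appear), so by the two-squares theorem n IS expressible as a sum of two squares.
Step 3: Build a representation. Group n = k² · m with k = 2 and m = 17 · 73 = 1241 (a product of primes ≡ 1 (mod 4)); a representation of m scales to one of n via (k·x)² + (k·y)² = k²(x² + y²). Each prime p ≡ 1 (mod 4) is itself a sum of two squares; find a² by testing p − a² for a perfect square:
  17: 17 − 1² = 16 = 4² ⇒ 17 = 1² + 4².
  73: 73 − 1² = 72, 73 − 2² = 69, 73 − 3² = 64 = 8² ⇒ 73 = 3² + 8².
  Combine using the Brahmagupta–Fibonacci identity (a² + b²)(c² + d²) = (ac − bd)² + (ad + bc)² = (ac + bd)² + (ad − bc)²:
  17 · 73 = 1241: from (1² + 4²)(3² + 8²), take (1·3 − 4·8, 1·8 + 4·3) = (3 − 32, 8 + 12) = (-29, 20); dropping signs (only squares matter) gives (29, 20); check 29² + 20² = 841 + 400 = 1241 ✓.
  Scale by k = 2: (2·29, 2·20) = (58, 40).
Step 4: Order so x ≤ y and verify: 40² + 58² = 1600 + 3364 = 4964 = n. ✓

n = 4964 = 40² + 58² (one valid representation with x ≤ y).


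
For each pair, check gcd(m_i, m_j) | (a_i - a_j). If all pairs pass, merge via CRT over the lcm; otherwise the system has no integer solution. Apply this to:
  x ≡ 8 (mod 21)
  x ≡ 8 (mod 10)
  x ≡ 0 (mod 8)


Moduli 21, 10, 8 are not pairwise coprime, so CRT works modulo lcm(m_i) when all pairwise compatibility conditions hold.
Pairwise compatibility: gcd(m_i, m_j) must divide a_i - a_j for every pair.
Merge one congruence at a time:
  Start: x ≡ 8 (mod 21).
  Combine with x ≡ 8 (mod 10): gcd(21, 10) = 1; 8 - 8 = 0, which IS divisible by 1, so compatible.
    Write x = 8 + 21·t and substitute into x ≡ 8 (mod 10): 21·t ≡ 8 − 8 = 0 (mod 10).
    Reduce coefficients mod 10: 1·t ≡ 0 (mod 10).
    So t ≡ 0 (mod 10).
    Then x = 8 + 21·0 = 8, valid modulo lcm(21, 10) = 210: x ≡ 8 (mod 210).
  Combine with x ≡ 0 (mod 8): gcd(210, 8) = 2; 0 - 8 = -8, which IS divisible by 2, so compatible.
    Write x = 8 + 210·t and substitute into x ≡ 0 (mod 8): 210·t ≡ 0 − 8 = -8 (mod 8).
    Divide the congruence (and modulus) by g = 2: 105·t ≡ -4 (mod 4).
    Reduce coefficients mod 4: 1·t ≡ 0 (mod 4).
    So t ≡ 0 (mod 4).
    Then x = 8 + 210·0 = 8, valid modulo lcm(210, 8) = 840: x ≡ 8 (mod 840).
Verify: 8 mod 21 = 8, 8 mod 10 = 8, 8 mod 8 = 0.

x ≡ 8 (mod 840).


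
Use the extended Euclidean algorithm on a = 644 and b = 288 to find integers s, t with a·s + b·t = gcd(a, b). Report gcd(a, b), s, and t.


Euclidean algorithm on (644, 288) — divide until remainder is 0:
  644 = 2 · 288 + 68
  288 = 4 · 68 + 16
  68 = 4 · 16 + 4
  16 = 4 · 4 + 0
gcd(644, 288) = 4.
Track Bezout coefficients alongside the remainders: start with r₀ = 644 = a·1 + b·0 (s = 1, t = 0) and r₁ = 288 = a·0 + b·1 (s = 0, t = 1); each new remainder r_{k+1} = r_{k-1} − q_k·r_k inherits s_{k+1} = s_{k-1} − q_k·s_k, t_{k+1} = t_{k-1} − q_k·t_k, so r_k = a·s_k + b·t_k at every step:
  q = 2: r = 68, s = 1 − 2·0 = 1, t = 0 − 2·1 = -2  (check: 644·1 + 288·(-2) = 68)
  q = 4: r = 16, s = 0 − 4·1 = -4, t = 1 − 4·(-2) = 9  (check: 644·(-4) + 288·9 = 16)
  q = 4: r = 4, s = 1 − 4·(-4) = 17, t = -2 − 4·9 = -38  (check: 644·17 + 288·(-38) = 4)
The row with r = 4 (the gcd) gives the Bezout coefficients s = 17, t = -38.
Result: 644 · (17) + 288 · (-38) = 4.

gcd(644, 288) = 4; s = 17, t = -38 (check: 644·17 + 288·(-38) = 4).


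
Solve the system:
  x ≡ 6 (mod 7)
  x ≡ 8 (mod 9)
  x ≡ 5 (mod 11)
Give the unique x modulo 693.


Moduli 7, 9, 11 are pairwise coprime; by CRT there is a unique solution modulo M = 7 · 9 · 11 = 693.
Solve pairwise, accumulating the modulus:
  Start with x ≡ 6 (mod 7).
  Combine with x ≡ 8 (mod 9): since gcd(7, 9) = 1, we get a unique residue mod 63.
    Write x = 6 + 7·t and substitute into x ≡ 8 (mod 9): 7·t ≡ 8 − 6 = 2 (mod 9).
    The inverse of 7 mod 9 is 4 (since 7·4 = 28 = 3·9 + 1), so t ≡ 4·2 = 8 ≡ 8 (mod 9).
    Then x = 6 + 7·8 = 62, valid modulo lcm(7, 9) = 63: x ≡ 62 (mod 63).
  Combine with x ≡ 5 (mod 11): since gcd(63, 11) = 1, we get a unique residue mod 693.
    Write x = 62 + 63·t and substitute into x ≡ 5 (mod 11): 63·t ≡ 5 − 62 = -57 (mod 11).
    Reduce coefficients mod 11: 8·t ≡ 9 (mod 11).
    The inverse of 8 mod 11 is 7 (since 8·7 = 56 = 5·11 + 1), so t ≡ 7·9 = 63 ≡ 8 (mod 11).
    Then x = 62 + 63·8 = 566, valid modulo lcm(63, 11) = 693: x ≡ 566 (mod 693).
Verify: 566 mod 7 = 6 ✓, 566 mod 9 = 8 ✓, 566 mod 11 = 5 ✓.

x ≡ 566 (mod 693).


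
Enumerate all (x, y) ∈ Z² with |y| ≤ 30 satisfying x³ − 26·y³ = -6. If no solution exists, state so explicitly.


The equation is x³ - 26y³ = -6. For fixed y, x³ = 26·y³ − 6, so a solution requires the RHS to be a perfect cube.
Strategy: iterate y from -30 to 30, compute RHS = 26·y³ − 6, and check whether it is a (positive or negative) perfect cube.
Check small values of y:
  y = 0: RHS = -6 is not a perfect cube.
  y = 1: RHS = 20 is not a perfect cube.
  y = -1: RHS = -32 is not a perfect cube.
  y = 2: RHS = 202 is not a perfect cube.
  y = -2: RHS = -214 is not a perfect cube.
  y = 3: RHS = 696 is not a perfect cube.
  y = -3: RHS = -708 is not a perfect cube.
Continuing the search up to |y| = 30 finds no solutions either.
No (x, y) in the scanned range satisfies the equation.

No integer solutions with |y| ≤ 30.


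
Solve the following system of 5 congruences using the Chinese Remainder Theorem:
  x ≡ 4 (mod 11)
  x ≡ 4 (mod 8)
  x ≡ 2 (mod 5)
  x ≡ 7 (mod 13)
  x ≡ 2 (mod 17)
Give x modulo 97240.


Product of moduli M = 11 · 8 · 5 · 13 · 17 = 97240.
Merge one congruence at a time:
  Start: x ≡ 4 (mod 11).
  Combine with x ≡ 4 (mod 8); new modulus lcm = 88.
    Write x = 4 + 11·t and substitute into x ≡ 4 (mod 8): 11·t ≡ 4 − 4 = 0 (mod 8).
    Reduce coefficients mod 8: 3·t ≡ 0 (mod 8).
    The inverse of 3 mod 8 is 3 (since 3·3 = 9 = 1·8 + 1), so t ≡ 3·0 = 0 ≡ 0 (mod 8).
    Then x = 4 + 11·0 = 4, valid modulo lcm(11, 8) = 88: x ≡ 4 (mod 88).
  Combine with x ≡ 2 (mod 5); new modulus lcm = 440.
    Write x = 4 + 88·t and substitute into x ≡ 2 (mod 5): 88·t ≡ 2 − 4 = -2 (mod 5).
    Reduce coefficients mod 5: 3·t ≡ 3 (mod 5).
    The inverse of 3 mod 5 is 2 (since 3·2 = 6 = 1·5 + 1), so t ≡ 2·3 = 6 ≡ 1 (mod 5).
    Then x = 4 + 88·1 = 92, valid modulo lcm(88, 5) = 440: x ≡ 92 (mod 440).
  Combine with x ≡ 7 (mod 13); new modulus lcm = 5720.
    Write x = 92 + 440·t and substitute into x ≡ 7 (mod 13): 440·t ≡ 7 − 92 = -85 (mod 13).
    Reduce coefficients mod 13: 11·t ≡ 6 (mod 13).
    The inverse of 11 mod 13 is 6 (since 11·6 = 66 = 5·13 + 1), so t ≡ 6·6 = 36 ≡ 10 (mod 13).
    Then x = 92 + 440·10 = 4492, valid modulo lcm(440, 13) = 5720: x ≡ 4492 (mod 5720).
  Combine with x ≡ 2 (mod 17); new modulus lcm = 97240.
    Write x = 4492 + 5720·t and substitute into x ≡ 2 (mod 17): 5720·t ≡ 2 − 4492 = -4490 (mod 17).
    Reduce coefficients mod 17: 8·t ≡ 15 (mod 17).
    The inverse of 8 mod 17 is 15 (since 8·15 = 120 = 7·17 + 1), so t ≡ 15·15 = 225 ≡ 4 (mod 17).
    Then x = 4492 + 5720·4 = 27372, valid modulo lcm(5720, 17) = 97240: x ≡ 27372 (mod 97240).
Verify against each original: 27372 mod 11 = 4, 27372 mod 8 = 4, 27372 mod 5 = 2, 27372 mod 13 = 7, 27372 mod 17 = 2.

x ≡ 27372 (mod 97240).
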